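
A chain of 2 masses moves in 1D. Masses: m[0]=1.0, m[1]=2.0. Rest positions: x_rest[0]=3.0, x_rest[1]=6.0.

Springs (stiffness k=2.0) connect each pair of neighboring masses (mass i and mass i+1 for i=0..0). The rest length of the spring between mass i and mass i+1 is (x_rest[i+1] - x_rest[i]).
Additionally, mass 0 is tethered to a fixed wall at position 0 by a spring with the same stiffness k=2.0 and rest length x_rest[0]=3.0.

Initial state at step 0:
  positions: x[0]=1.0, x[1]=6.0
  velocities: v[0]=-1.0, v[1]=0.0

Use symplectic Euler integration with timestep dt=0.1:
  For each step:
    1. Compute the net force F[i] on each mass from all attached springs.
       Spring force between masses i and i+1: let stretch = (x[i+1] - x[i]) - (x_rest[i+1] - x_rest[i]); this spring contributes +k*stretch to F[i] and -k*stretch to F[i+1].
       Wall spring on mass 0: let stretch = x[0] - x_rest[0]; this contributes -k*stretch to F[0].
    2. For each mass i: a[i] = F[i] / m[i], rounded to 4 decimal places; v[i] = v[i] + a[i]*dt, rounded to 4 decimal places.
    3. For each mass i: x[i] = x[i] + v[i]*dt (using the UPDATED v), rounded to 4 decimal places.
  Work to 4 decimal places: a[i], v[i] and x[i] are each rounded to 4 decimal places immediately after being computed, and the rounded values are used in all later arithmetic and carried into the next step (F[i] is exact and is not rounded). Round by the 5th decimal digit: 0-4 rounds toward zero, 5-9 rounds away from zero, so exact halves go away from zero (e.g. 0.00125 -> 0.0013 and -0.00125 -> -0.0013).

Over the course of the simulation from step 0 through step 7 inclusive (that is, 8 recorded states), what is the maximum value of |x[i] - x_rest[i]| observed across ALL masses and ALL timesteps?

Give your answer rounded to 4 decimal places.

Step 0: x=[1.0000 6.0000] v=[-1.0000 0.0000]
Step 1: x=[0.9800 5.9800] v=[-0.2000 -0.2000]
Step 2: x=[1.0404 5.9400] v=[0.6040 -0.4000]
Step 3: x=[1.1780 5.8810] v=[1.3758 -0.5900]
Step 4: x=[1.3861 5.8050] v=[2.0808 -0.7603]
Step 5: x=[1.6548 5.7148] v=[2.6874 -0.9022]
Step 6: x=[1.9716 5.6140] v=[3.1684 -1.0082]
Step 7: x=[2.3219 5.5068] v=[3.5026 -1.0724]
Max displacement = 2.0200

Answer: 2.0200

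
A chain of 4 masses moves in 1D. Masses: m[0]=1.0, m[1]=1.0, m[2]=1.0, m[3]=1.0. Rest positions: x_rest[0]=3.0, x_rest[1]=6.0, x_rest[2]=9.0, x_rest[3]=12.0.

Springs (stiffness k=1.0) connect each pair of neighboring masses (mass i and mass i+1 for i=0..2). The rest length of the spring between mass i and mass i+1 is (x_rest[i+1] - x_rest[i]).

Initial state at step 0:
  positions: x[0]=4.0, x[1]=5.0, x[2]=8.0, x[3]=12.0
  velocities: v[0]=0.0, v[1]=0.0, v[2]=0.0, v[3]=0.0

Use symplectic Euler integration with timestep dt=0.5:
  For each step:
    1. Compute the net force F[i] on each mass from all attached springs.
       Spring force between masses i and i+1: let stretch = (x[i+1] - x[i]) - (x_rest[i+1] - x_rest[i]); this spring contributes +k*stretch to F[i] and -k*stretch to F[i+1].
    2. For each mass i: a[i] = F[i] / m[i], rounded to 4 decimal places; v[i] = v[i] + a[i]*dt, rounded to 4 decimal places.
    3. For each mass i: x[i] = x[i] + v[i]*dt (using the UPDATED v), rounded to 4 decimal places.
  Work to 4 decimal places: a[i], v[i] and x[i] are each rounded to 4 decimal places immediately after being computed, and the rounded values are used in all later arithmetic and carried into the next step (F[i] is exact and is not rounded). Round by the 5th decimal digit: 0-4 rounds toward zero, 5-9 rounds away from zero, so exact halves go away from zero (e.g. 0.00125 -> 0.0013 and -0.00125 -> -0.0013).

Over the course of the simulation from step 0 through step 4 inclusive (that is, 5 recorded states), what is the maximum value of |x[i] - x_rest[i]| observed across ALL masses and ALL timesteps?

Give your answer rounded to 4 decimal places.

Step 0: x=[4.0000 5.0000 8.0000 12.0000] v=[0.0000 0.0000 0.0000 0.0000]
Step 1: x=[3.5000 5.5000 8.2500 11.7500] v=[-1.0000 1.0000 0.5000 -0.5000]
Step 2: x=[2.7500 6.1875 8.6875 11.3750] v=[-1.5000 1.3750 0.8750 -0.7500]
Step 3: x=[2.1094 6.6407 9.1719 11.0781] v=[-1.2813 0.9063 0.9688 -0.5938]
Step 4: x=[1.8516 6.5938 9.5001 11.0547] v=[-0.5157 -0.0938 0.6563 -0.0469]
Max displacement = 1.1484

Answer: 1.1484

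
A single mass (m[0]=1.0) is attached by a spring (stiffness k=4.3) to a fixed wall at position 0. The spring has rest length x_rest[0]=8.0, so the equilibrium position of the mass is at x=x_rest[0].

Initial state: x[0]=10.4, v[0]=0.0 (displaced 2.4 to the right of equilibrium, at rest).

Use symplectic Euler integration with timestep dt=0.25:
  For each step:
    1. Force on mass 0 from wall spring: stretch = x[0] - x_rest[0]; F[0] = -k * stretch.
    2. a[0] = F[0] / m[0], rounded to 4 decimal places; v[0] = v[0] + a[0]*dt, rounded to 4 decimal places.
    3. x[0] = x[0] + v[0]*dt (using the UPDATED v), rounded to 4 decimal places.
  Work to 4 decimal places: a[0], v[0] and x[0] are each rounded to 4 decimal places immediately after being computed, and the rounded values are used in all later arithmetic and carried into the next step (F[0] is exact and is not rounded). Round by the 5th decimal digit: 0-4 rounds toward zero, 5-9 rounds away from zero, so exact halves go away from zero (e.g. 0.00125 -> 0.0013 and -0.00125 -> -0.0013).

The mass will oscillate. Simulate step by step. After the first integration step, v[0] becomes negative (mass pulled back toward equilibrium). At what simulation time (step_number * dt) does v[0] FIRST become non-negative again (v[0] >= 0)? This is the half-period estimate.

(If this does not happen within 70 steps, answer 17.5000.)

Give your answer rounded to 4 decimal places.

Answer: 1.5000

Derivation:
Step 0: x=[10.4000] v=[0.0000]
Step 1: x=[9.7550] v=[-2.5800]
Step 2: x=[8.6384] v=[-4.4666]
Step 3: x=[7.3502] v=[-5.1529]
Step 4: x=[6.2366] v=[-4.4544]
Step 5: x=[5.5969] v=[-2.5588]
Step 6: x=[5.6030] v=[0.0245]
First v>=0 after going negative at step 6, time=1.5000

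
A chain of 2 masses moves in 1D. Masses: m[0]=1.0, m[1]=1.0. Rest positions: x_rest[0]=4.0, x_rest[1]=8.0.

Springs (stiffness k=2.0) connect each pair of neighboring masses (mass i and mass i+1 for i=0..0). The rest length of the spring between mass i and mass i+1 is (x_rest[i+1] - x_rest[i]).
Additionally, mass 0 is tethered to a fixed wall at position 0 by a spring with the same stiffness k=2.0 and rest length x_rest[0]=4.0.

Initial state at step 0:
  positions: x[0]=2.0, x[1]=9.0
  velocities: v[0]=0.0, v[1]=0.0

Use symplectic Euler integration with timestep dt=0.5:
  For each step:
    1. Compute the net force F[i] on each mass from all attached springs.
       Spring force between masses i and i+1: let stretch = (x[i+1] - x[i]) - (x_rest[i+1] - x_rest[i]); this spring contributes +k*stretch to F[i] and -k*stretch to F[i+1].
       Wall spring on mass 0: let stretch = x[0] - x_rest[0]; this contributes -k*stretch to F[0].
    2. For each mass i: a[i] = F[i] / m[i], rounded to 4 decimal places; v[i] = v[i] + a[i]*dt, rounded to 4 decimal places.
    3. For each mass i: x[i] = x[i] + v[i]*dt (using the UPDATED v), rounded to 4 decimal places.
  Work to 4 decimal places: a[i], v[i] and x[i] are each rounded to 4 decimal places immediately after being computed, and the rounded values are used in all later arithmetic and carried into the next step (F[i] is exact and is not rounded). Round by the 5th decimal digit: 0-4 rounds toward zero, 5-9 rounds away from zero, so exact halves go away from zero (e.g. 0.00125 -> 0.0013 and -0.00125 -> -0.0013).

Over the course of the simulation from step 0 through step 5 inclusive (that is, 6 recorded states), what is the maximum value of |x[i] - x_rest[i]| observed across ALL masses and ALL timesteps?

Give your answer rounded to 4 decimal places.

Answer: 2.2500

Derivation:
Step 0: x=[2.0000 9.0000] v=[0.0000 0.0000]
Step 1: x=[4.5000 7.5000] v=[5.0000 -3.0000]
Step 2: x=[6.2500 6.5000] v=[3.5000 -2.0000]
Step 3: x=[5.0000 7.3750] v=[-2.5000 1.7500]
Step 4: x=[2.4375 9.0625] v=[-5.1250 3.3750]
Step 5: x=[1.9688 9.4375] v=[-0.9375 0.7500]
Max displacement = 2.2500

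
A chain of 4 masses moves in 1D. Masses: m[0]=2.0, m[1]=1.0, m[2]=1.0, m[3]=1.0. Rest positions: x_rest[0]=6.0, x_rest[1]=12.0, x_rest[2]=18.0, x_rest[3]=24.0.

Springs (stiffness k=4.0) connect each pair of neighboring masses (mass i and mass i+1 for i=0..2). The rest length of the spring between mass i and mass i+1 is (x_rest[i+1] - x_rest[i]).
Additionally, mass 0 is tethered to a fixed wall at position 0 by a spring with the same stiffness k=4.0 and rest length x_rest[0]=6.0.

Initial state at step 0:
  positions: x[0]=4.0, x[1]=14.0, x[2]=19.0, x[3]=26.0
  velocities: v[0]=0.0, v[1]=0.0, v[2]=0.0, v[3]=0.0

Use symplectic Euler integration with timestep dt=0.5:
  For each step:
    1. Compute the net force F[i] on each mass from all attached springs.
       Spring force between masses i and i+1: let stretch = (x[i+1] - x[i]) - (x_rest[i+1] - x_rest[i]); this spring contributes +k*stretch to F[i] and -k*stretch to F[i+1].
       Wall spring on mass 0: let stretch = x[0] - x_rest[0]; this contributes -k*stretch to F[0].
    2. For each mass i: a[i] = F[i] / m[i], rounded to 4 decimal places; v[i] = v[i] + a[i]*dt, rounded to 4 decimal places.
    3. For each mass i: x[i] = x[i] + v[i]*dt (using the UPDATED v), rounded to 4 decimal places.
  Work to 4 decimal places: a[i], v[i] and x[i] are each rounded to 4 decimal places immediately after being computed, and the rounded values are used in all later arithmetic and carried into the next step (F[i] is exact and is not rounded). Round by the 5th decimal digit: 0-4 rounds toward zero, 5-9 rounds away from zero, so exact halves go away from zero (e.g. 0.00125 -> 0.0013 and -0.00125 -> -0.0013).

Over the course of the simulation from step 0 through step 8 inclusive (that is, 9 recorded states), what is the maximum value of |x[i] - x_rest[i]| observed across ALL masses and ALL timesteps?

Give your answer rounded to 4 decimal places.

Step 0: x=[4.0000 14.0000 19.0000 26.0000] v=[0.0000 0.0000 0.0000 0.0000]
Step 1: x=[7.0000 9.0000 21.0000 25.0000] v=[6.0000 -10.0000 4.0000 -2.0000]
Step 2: x=[7.5000 14.0000 15.0000 26.0000] v=[1.0000 10.0000 -12.0000 2.0000]
Step 3: x=[7.5000 13.5000 19.0000 22.0000] v=[0.0000 -1.0000 8.0000 -8.0000]
Step 4: x=[6.7500 12.5000 20.5000 21.0000] v=[-1.5000 -2.0000 3.0000 -2.0000]
Step 5: x=[5.5000 13.7500 14.5000 25.5000] v=[-2.5000 2.5000 -12.0000 9.0000]
Step 6: x=[5.6250 7.5000 18.7500 25.0000] v=[0.2500 -12.5000 8.5000 -1.0000]
Step 7: x=[3.8750 10.6250 18.0000 24.2500] v=[-3.5000 6.2500 -1.5000 -1.5000]
Step 8: x=[3.5625 14.3750 16.1250 23.2500] v=[-0.6250 7.5000 -3.7500 -2.0000]
Max displacement = 4.5000

Answer: 4.5000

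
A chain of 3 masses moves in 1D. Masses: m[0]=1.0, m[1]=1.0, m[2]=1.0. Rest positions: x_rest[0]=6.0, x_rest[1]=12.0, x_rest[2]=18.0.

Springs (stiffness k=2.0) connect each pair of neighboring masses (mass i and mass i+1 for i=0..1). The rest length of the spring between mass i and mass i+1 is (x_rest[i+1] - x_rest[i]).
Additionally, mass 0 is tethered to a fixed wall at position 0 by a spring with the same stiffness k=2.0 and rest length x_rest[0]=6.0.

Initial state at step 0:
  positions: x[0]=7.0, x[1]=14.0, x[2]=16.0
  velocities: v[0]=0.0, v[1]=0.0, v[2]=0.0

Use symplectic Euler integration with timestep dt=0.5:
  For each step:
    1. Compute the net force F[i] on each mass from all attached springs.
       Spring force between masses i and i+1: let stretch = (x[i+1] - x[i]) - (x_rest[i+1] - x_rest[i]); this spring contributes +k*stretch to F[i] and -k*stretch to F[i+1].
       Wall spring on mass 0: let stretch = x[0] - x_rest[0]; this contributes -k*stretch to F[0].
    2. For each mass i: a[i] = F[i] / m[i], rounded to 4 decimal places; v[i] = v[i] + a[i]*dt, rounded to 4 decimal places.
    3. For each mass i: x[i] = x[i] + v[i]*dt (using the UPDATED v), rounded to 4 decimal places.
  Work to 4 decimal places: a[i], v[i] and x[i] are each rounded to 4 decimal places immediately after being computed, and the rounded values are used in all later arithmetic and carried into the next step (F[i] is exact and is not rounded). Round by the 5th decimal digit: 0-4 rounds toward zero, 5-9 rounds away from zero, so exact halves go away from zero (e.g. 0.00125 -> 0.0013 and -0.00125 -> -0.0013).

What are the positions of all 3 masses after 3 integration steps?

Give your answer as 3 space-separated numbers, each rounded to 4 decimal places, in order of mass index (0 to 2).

Answer: 3.7500 11.2500 19.6250

Derivation:
Step 0: x=[7.0000 14.0000 16.0000] v=[0.0000 0.0000 0.0000]
Step 1: x=[7.0000 11.5000 18.0000] v=[0.0000 -5.0000 4.0000]
Step 2: x=[5.7500 10.0000 19.7500] v=[-2.5000 -3.0000 3.5000]
Step 3: x=[3.7500 11.2500 19.6250] v=[-4.0000 2.5000 -0.2500]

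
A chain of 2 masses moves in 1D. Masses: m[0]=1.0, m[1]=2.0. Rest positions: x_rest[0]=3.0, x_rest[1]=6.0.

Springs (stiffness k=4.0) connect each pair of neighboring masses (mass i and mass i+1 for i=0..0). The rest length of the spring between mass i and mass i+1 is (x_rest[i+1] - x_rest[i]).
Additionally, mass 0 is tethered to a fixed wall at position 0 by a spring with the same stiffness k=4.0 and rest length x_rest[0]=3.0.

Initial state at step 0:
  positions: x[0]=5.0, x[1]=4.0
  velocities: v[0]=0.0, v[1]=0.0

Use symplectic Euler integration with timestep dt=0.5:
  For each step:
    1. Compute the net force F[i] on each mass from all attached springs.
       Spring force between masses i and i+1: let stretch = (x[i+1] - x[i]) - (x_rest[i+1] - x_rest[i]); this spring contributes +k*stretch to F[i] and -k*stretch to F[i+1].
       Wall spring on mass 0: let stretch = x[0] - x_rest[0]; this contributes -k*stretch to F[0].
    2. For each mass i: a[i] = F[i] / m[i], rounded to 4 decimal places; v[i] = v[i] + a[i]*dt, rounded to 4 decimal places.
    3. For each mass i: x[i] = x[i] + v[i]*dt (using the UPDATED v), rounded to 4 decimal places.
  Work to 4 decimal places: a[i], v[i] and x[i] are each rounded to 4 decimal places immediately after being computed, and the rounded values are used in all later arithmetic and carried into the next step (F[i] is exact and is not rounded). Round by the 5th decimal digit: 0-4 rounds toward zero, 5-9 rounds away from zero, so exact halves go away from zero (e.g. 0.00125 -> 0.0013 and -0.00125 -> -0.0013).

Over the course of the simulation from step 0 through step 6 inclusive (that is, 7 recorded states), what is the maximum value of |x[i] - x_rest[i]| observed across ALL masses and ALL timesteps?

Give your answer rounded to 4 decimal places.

Answer: 4.0000

Derivation:
Step 0: x=[5.0000 4.0000] v=[0.0000 0.0000]
Step 1: x=[-1.0000 6.0000] v=[-12.0000 4.0000]
Step 2: x=[1.0000 6.0000] v=[4.0000 0.0000]
Step 3: x=[7.0000 5.0000] v=[12.0000 -2.0000]
Step 4: x=[4.0000 6.5000] v=[-6.0000 3.0000]
Step 5: x=[-0.5000 8.2500] v=[-9.0000 3.5000]
Step 6: x=[4.2500 7.1250] v=[9.5000 -2.2500]
Max displacement = 4.0000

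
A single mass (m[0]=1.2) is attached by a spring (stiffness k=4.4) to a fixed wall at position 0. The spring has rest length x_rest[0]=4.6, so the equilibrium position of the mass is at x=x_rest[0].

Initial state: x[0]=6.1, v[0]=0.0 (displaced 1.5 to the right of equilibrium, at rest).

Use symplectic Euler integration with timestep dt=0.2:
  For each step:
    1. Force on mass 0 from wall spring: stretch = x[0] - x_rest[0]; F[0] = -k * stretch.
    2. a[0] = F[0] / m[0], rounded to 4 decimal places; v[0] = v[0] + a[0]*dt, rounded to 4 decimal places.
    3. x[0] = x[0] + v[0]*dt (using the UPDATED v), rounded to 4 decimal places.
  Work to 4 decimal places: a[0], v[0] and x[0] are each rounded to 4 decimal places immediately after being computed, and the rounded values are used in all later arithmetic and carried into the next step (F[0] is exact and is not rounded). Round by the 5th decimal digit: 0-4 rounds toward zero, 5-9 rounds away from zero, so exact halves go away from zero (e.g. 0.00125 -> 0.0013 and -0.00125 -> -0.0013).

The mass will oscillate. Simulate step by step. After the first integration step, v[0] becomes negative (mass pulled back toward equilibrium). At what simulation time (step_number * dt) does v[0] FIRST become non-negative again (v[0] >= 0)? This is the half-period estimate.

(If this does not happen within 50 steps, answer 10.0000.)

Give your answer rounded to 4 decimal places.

Answer: 1.8000

Derivation:
Step 0: x=[6.1000] v=[0.0000]
Step 1: x=[5.8800] v=[-1.1000]
Step 2: x=[5.4723] v=[-2.0387]
Step 3: x=[4.9366] v=[-2.6784]
Step 4: x=[4.3516] v=[-2.9252]
Step 5: x=[3.8030] v=[-2.7430]
Step 6: x=[3.3713] v=[-2.1585]
Step 7: x=[3.1198] v=[-1.2575]
Step 8: x=[3.0854] v=[-0.1720]
Step 9: x=[3.2731] v=[0.9387]
First v>=0 after going negative at step 9, time=1.8000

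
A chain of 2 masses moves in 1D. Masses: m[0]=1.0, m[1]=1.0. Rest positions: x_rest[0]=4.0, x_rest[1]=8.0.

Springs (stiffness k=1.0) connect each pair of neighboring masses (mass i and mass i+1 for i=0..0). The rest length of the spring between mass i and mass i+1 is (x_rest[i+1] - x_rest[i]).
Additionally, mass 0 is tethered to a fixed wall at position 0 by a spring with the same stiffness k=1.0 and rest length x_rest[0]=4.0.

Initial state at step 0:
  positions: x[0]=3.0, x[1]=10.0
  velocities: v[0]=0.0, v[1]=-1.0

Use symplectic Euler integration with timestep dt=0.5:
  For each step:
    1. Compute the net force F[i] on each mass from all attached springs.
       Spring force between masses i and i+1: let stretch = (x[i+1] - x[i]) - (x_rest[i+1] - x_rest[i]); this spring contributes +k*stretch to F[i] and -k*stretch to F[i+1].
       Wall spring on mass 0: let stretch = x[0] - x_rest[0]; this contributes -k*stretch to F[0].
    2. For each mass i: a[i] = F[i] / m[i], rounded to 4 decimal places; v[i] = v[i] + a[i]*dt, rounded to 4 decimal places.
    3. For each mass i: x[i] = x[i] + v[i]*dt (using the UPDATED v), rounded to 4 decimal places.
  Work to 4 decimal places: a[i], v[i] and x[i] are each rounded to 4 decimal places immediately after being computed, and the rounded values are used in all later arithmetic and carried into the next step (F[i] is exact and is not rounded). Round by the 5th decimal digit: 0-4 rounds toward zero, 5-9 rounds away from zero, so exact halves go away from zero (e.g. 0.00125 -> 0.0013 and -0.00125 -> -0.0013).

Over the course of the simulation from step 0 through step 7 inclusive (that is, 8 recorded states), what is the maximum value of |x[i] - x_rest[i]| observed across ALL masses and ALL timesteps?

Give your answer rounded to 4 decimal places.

Answer: 2.9335

Derivation:
Step 0: x=[3.0000 10.0000] v=[0.0000 -1.0000]
Step 1: x=[4.0000 8.7500] v=[2.0000 -2.5000]
Step 2: x=[5.1875 7.3125] v=[2.3750 -2.8750]
Step 3: x=[5.6094 6.3438] v=[0.8438 -1.9375]
Step 4: x=[4.8126 6.1915] v=[-1.5937 -0.3047]
Step 5: x=[3.1573 6.6945] v=[-3.3106 1.0059]
Step 6: x=[1.5970 7.3132] v=[-3.1207 1.2373]
Step 7: x=[1.0665 7.5028] v=[-1.0611 0.3792]
Max displacement = 2.9335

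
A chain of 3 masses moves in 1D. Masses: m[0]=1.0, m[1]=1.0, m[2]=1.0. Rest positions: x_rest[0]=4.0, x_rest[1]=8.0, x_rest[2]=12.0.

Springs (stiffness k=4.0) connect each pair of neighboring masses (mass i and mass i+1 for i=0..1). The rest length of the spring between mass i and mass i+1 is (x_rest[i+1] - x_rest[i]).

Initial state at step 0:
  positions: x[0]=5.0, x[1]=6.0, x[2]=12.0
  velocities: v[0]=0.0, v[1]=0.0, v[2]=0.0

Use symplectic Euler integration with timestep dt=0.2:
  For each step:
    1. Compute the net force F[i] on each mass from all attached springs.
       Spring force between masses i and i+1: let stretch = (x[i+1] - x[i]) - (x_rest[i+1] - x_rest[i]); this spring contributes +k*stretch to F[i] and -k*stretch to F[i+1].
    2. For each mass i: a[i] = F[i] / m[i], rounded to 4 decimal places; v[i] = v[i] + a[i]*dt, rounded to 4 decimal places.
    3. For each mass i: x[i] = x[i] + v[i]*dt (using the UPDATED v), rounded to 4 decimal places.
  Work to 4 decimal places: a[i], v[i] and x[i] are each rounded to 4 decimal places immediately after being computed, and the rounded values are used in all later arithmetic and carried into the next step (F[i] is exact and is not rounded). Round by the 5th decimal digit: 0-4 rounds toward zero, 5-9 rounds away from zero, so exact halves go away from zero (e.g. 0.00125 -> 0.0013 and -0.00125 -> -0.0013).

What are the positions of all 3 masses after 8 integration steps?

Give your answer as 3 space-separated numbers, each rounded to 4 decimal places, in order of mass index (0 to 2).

Answer: 4.0327 5.9541 13.0131

Derivation:
Step 0: x=[5.0000 6.0000 12.0000] v=[0.0000 0.0000 0.0000]
Step 1: x=[4.5200 6.8000 11.6800] v=[-2.4000 4.0000 -1.6000]
Step 2: x=[3.7648 8.0160 11.2192] v=[-3.7760 6.0800 -2.3040]
Step 3: x=[3.0498 9.0643 10.8859] v=[-3.5750 5.2416 -1.6666]
Step 4: x=[2.6571 9.4418 10.9011] v=[-1.9634 1.8873 0.0761]
Step 5: x=[2.7100 8.9672 11.3228] v=[0.2644 -2.3730 2.1087]
Step 6: x=[3.1240 7.8683 12.0076] v=[2.0702 -5.4943 3.4242]
Step 7: x=[3.6571 6.6726 12.6702] v=[2.6656 -5.9783 3.3128]
Step 8: x=[4.0327 5.9541 13.0131] v=[1.8780 -3.5926 1.7147]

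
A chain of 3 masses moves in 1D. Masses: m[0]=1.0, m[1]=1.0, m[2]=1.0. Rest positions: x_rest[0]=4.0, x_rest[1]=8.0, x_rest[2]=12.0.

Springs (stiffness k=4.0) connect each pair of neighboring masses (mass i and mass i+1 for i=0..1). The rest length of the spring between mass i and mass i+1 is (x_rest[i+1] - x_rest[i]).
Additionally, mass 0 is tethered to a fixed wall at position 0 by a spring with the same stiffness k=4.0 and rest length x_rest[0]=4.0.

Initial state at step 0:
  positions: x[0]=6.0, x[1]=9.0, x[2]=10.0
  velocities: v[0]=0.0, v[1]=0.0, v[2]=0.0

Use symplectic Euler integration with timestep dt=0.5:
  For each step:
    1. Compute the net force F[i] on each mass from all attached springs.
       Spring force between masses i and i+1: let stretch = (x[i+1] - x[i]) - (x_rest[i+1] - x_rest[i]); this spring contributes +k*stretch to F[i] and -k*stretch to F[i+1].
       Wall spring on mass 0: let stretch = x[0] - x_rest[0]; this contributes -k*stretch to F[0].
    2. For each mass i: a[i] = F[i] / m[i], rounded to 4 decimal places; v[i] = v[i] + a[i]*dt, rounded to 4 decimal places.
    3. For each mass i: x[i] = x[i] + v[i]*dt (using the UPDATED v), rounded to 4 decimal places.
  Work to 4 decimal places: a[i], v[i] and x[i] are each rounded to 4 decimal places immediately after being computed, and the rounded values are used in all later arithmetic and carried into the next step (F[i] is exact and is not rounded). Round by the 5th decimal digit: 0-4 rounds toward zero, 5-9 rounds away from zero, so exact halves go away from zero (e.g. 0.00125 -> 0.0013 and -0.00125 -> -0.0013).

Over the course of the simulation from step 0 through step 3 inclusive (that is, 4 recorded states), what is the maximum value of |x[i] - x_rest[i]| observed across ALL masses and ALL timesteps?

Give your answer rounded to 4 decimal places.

Answer: 3.0000

Derivation:
Step 0: x=[6.0000 9.0000 10.0000] v=[0.0000 0.0000 0.0000]
Step 1: x=[3.0000 7.0000 13.0000] v=[-6.0000 -4.0000 6.0000]
Step 2: x=[1.0000 7.0000 14.0000] v=[-4.0000 0.0000 2.0000]
Step 3: x=[4.0000 8.0000 12.0000] v=[6.0000 2.0000 -4.0000]
Max displacement = 3.0000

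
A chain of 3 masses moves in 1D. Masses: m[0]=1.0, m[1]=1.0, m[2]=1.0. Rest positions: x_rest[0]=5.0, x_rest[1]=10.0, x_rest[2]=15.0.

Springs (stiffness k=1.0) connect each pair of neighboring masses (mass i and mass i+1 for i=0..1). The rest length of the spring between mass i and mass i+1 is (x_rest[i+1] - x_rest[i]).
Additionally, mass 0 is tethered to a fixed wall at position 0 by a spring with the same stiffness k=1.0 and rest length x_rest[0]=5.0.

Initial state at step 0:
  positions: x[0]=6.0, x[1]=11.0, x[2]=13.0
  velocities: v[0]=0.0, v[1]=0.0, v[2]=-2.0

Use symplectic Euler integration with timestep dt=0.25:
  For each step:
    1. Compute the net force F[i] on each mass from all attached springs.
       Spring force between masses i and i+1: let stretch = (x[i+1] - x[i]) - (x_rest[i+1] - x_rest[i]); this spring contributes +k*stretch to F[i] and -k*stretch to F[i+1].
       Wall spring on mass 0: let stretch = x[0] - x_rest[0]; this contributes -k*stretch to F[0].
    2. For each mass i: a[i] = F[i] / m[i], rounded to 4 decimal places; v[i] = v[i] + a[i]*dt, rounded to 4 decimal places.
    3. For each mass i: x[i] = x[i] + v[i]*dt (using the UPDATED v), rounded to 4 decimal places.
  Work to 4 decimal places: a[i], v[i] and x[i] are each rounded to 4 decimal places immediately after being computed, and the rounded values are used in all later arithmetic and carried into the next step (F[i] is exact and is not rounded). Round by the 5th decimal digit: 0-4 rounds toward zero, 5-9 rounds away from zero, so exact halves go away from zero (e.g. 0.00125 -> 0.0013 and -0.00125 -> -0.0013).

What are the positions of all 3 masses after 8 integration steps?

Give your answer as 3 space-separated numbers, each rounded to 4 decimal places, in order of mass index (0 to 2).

Step 0: x=[6.0000 11.0000 13.0000] v=[0.0000 0.0000 -2.0000]
Step 1: x=[5.9375 10.8125 12.6875] v=[-0.2500 -0.7500 -1.2500]
Step 2: x=[5.8086 10.4375 12.5703] v=[-0.5156 -1.5000 -0.4688]
Step 3: x=[5.6060 9.9065 12.6323] v=[-0.8105 -2.1240 0.2480]
Step 4: x=[5.3218 9.2771 12.8365] v=[-1.1369 -2.5177 0.8166]
Step 5: x=[4.9522 8.6229 13.1307] v=[-1.4785 -2.6167 1.1768]
Step 6: x=[4.5025 8.0211 13.4557] v=[-1.7989 -2.4074 1.2999]
Step 7: x=[3.9913 7.5390 13.7535] v=[-2.0449 -1.9284 1.1913]
Step 8: x=[3.4524 7.2236 13.9754] v=[-2.1558 -1.2617 0.8877]

Answer: 3.4524 7.2236 13.9754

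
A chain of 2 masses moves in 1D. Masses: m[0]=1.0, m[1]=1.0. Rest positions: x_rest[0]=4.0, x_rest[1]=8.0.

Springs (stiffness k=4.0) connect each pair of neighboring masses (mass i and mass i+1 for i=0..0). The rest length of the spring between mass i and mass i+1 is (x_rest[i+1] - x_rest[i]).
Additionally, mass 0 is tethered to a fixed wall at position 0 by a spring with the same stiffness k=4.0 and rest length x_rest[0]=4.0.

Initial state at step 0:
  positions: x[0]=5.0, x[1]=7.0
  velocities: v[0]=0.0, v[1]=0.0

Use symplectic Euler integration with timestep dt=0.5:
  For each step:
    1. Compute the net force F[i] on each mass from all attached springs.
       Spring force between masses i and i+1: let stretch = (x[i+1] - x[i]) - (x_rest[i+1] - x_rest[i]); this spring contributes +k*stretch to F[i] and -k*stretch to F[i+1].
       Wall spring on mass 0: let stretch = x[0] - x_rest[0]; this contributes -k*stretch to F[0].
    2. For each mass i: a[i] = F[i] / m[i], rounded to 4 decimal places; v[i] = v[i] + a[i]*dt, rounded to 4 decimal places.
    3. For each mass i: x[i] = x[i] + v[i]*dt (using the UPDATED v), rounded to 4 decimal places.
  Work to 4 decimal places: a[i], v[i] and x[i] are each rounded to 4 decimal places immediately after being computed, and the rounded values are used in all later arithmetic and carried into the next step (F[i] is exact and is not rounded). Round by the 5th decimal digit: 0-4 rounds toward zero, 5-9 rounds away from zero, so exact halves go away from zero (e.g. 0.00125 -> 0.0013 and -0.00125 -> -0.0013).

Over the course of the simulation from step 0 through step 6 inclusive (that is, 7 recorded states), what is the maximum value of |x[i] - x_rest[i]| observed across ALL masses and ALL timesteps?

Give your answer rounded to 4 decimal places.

Answer: 2.0000

Derivation:
Step 0: x=[5.0000 7.0000] v=[0.0000 0.0000]
Step 1: x=[2.0000 9.0000] v=[-6.0000 4.0000]
Step 2: x=[4.0000 8.0000] v=[4.0000 -2.0000]
Step 3: x=[6.0000 7.0000] v=[4.0000 -2.0000]
Step 4: x=[3.0000 9.0000] v=[-6.0000 4.0000]
Step 5: x=[3.0000 9.0000] v=[0.0000 0.0000]
Step 6: x=[6.0000 7.0000] v=[6.0000 -4.0000]
Max displacement = 2.0000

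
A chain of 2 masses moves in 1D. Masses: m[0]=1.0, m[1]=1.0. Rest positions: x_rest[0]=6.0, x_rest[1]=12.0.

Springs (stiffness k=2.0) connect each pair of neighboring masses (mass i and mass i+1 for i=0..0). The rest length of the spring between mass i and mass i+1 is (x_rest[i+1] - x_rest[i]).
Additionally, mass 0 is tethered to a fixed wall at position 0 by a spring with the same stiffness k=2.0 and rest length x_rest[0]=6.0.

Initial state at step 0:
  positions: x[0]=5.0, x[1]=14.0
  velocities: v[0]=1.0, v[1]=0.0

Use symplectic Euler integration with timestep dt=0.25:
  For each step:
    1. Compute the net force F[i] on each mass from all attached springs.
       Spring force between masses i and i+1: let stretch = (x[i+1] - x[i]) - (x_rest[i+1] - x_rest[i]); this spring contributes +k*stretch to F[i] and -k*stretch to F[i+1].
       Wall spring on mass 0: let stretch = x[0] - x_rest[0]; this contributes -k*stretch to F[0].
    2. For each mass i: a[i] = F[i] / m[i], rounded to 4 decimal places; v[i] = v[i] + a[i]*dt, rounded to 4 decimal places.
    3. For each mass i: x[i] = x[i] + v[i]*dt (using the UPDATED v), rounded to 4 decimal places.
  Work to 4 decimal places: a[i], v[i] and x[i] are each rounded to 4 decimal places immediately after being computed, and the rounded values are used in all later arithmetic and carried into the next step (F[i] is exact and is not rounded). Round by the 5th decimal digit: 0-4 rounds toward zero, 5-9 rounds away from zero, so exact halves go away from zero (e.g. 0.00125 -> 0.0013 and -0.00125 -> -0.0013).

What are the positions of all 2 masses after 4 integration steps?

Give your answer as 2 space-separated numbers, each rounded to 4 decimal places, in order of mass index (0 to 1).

Answer: 8.2857 11.9021

Derivation:
Step 0: x=[5.0000 14.0000] v=[1.0000 0.0000]
Step 1: x=[5.7500 13.6250] v=[3.0000 -1.5000]
Step 2: x=[6.7656 13.0156] v=[4.0625 -2.4375]
Step 3: x=[7.7168 12.3750] v=[3.8047 -2.5625]
Step 4: x=[8.2857 11.9021] v=[2.2754 -1.8916]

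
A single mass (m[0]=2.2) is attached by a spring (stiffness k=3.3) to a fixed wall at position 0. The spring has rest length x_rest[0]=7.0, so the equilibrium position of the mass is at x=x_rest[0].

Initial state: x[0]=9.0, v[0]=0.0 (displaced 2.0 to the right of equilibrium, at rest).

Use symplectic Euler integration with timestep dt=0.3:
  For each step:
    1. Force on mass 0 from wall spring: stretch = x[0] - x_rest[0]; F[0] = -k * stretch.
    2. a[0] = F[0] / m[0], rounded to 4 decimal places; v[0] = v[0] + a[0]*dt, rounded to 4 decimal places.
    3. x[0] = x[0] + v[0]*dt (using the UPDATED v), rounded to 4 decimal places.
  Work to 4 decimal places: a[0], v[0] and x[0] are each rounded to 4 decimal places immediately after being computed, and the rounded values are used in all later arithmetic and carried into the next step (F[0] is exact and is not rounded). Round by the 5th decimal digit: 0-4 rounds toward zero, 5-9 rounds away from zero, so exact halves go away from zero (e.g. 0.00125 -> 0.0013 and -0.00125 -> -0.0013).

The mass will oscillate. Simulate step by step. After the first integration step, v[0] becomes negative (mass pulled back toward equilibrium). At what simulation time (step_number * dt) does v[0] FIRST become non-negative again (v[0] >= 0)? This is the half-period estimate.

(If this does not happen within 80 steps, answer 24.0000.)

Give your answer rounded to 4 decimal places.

Step 0: x=[9.0000] v=[0.0000]
Step 1: x=[8.7300] v=[-0.9000]
Step 2: x=[8.2265] v=[-1.6785]
Step 3: x=[7.5574] v=[-2.2304]
Step 4: x=[6.8130] v=[-2.4812]
Step 5: x=[6.0939] v=[-2.3971]
Step 6: x=[5.4971] v=[-1.9893]
Step 7: x=[5.1032] v=[-1.3130]
Step 8: x=[4.9654] v=[-0.4594]
Step 9: x=[5.1023] v=[0.4562]
First v>=0 after going negative at step 9, time=2.7000

Answer: 2.7000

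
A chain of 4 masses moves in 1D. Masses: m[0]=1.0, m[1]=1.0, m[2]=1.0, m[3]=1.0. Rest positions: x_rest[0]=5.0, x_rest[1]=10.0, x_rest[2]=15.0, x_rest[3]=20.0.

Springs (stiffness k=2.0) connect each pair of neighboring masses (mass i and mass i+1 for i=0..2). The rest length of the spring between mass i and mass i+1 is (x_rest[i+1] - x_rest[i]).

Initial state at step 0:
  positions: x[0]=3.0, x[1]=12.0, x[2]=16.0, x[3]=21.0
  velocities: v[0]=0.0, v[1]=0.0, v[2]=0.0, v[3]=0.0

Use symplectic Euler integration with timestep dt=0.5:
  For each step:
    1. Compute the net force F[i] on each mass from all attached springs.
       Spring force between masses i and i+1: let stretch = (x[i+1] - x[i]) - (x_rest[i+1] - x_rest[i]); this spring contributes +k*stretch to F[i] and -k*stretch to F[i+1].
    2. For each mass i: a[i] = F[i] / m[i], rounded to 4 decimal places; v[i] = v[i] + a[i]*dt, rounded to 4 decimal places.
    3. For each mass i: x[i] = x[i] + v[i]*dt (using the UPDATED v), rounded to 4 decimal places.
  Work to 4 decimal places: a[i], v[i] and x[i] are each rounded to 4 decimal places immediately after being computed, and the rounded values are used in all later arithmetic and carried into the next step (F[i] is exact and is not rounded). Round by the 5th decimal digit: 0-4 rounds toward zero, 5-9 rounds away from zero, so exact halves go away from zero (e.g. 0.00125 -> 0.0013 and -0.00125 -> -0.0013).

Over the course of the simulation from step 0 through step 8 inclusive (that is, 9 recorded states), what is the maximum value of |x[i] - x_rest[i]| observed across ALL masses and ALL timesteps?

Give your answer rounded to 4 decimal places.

Answer: 2.3125

Derivation:
Step 0: x=[3.0000 12.0000 16.0000 21.0000] v=[0.0000 0.0000 0.0000 0.0000]
Step 1: x=[5.0000 9.5000 16.5000 21.0000] v=[4.0000 -5.0000 1.0000 0.0000]
Step 2: x=[6.7500 8.2500 15.7500 21.2500] v=[3.5000 -2.5000 -1.5000 0.5000]
Step 3: x=[6.7500 10.0000 14.0000 21.2500] v=[0.0000 3.5000 -3.5000 0.0000]
Step 4: x=[5.8750 12.1250 13.8750 20.1250] v=[-1.7500 4.2500 -0.2500 -2.2500]
Step 5: x=[5.6250 12.0000 16.0000 18.3750] v=[-0.5000 -0.2500 4.2500 -3.5000]
Step 6: x=[6.0625 10.6875 17.3125 17.9375] v=[0.8750 -2.6250 2.6250 -0.8750]
Step 7: x=[6.3125 10.3750 15.6250 19.6875] v=[0.5000 -0.6250 -3.3750 3.5000]
Step 8: x=[6.0938 10.6563 13.3438 21.9063] v=[-0.4375 0.5625 -4.5625 4.4375]
Max displacement = 2.3125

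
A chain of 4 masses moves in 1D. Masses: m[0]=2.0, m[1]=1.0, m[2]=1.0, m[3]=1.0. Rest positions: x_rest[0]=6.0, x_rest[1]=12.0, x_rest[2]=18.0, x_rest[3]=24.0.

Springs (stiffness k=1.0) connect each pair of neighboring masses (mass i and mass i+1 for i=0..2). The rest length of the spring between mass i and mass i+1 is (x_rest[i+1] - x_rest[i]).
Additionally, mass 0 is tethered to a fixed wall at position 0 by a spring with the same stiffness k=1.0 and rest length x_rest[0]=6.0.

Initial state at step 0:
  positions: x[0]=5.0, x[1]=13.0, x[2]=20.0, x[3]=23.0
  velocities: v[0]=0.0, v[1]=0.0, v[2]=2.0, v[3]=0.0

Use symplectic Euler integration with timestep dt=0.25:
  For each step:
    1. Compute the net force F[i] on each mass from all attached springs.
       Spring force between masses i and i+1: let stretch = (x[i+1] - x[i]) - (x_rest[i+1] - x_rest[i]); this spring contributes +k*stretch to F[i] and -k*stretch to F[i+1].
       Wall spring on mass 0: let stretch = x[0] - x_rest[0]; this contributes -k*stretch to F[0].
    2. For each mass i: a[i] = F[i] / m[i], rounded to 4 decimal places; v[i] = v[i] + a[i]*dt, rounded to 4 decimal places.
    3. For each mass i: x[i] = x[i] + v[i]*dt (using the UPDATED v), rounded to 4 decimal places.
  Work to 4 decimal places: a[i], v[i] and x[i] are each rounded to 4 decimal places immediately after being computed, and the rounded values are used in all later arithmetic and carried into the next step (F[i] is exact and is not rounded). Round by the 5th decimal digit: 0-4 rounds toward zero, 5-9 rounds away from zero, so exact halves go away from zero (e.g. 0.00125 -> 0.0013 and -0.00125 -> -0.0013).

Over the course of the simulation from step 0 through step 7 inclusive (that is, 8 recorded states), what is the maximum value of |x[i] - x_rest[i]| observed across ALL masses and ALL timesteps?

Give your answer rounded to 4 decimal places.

Step 0: x=[5.0000 13.0000 20.0000 23.0000] v=[0.0000 0.0000 2.0000 0.0000]
Step 1: x=[5.0938 12.9375 20.2500 23.1875] v=[0.3750 -0.2500 1.0000 0.7500]
Step 2: x=[5.2735 12.8418 20.2266 23.5664] v=[0.7188 -0.3828 -0.0938 1.5156]
Step 3: x=[5.5249 12.7346 19.9503 24.1116] v=[1.0057 -0.4287 -1.1051 2.1807]
Step 4: x=[5.8290 12.6278 19.4831 24.7717] v=[1.2163 -0.4272 -1.8687 2.6404]
Step 5: x=[6.1634 12.5245 18.9180 25.4763] v=[1.3375 -0.4131 -2.2604 2.8183]
Step 6: x=[6.5040 12.4233 18.3632 26.1460] v=[1.3622 -0.4050 -2.2192 2.6787]
Step 7: x=[6.8263 12.3233 17.9236 26.7043] v=[1.2891 -0.3999 -1.7585 2.2330]
Max displacement = 2.7043

Answer: 2.7043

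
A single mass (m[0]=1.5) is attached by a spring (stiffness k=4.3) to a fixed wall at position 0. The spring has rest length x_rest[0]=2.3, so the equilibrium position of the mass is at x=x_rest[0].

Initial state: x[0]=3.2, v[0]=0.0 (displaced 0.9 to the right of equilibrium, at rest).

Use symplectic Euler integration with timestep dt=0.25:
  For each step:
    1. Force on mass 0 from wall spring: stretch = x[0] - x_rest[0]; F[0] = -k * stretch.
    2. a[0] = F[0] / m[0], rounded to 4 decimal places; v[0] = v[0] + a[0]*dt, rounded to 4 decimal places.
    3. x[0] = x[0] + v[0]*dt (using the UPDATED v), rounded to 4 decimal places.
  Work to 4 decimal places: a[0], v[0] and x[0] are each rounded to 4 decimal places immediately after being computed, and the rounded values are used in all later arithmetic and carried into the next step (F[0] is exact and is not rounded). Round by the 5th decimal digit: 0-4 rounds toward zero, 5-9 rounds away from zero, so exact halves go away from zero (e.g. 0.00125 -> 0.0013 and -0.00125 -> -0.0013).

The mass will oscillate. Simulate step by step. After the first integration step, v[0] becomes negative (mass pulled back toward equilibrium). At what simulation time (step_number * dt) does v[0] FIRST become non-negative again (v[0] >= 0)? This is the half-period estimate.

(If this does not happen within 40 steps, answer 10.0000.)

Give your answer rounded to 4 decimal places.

Step 0: x=[3.2000] v=[0.0000]
Step 1: x=[3.0388] v=[-0.6450]
Step 2: x=[2.7452] v=[-1.1745]
Step 3: x=[2.3718] v=[-1.4936]
Step 4: x=[1.9855] v=[-1.5451]
Step 5: x=[1.6556] v=[-1.3197]
Step 6: x=[1.4411] v=[-0.8579]
Step 7: x=[1.3805] v=[-0.2424]
Step 8: x=[1.4847] v=[0.4166]
First v>=0 after going negative at step 8, time=2.0000

Answer: 2.0000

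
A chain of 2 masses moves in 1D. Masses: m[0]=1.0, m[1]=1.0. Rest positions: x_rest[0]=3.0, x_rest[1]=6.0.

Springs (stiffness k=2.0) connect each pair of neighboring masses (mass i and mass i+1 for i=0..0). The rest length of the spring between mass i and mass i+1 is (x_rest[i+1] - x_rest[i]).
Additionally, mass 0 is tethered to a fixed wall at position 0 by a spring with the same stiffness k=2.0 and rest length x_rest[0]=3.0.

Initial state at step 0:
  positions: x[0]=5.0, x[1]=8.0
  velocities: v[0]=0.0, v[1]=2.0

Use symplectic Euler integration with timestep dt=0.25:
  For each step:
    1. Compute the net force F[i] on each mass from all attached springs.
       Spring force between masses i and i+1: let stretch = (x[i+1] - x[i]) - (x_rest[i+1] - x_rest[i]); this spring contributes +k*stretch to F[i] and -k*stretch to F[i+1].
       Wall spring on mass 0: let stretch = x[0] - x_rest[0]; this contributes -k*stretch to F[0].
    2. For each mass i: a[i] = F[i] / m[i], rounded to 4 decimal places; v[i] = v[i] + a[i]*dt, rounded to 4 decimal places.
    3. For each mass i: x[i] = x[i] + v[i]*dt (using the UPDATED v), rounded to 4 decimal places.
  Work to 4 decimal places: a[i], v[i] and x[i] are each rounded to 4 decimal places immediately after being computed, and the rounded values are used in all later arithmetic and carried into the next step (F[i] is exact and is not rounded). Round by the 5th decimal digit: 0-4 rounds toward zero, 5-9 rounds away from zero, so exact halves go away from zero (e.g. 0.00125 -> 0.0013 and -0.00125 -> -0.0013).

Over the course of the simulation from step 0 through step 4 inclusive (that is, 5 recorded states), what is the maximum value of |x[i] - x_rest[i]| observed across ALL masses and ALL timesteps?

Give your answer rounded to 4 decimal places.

Step 0: x=[5.0000 8.0000] v=[0.0000 2.0000]
Step 1: x=[4.7500 8.5000] v=[-1.0000 2.0000]
Step 2: x=[4.3750 8.9063] v=[-1.5000 1.6250]
Step 3: x=[4.0195 9.1212] v=[-1.4219 0.8594]
Step 4: x=[3.7993 9.0733] v=[-0.8808 -0.1915]
Max displacement = 3.1212

Answer: 3.1212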